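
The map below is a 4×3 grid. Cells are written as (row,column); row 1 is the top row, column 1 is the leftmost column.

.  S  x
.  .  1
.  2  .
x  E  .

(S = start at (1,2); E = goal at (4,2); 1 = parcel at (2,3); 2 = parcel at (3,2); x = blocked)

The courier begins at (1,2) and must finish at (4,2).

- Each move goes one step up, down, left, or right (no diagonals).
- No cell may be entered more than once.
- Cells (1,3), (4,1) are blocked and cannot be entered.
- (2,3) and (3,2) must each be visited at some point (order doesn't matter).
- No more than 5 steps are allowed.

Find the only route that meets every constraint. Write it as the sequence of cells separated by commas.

(1,2), (2,2), (2,3), (3,3), (3,2), (4,2)

The 5-move cap with required stops at (2,3), (3,2) leaves no slack for detours.
Route from (1,2): down 1 to (2,2), right 1 to (2,3), down 1 to (3,3), left 1 to (3,2), down 1 to (4,2) — 5 moves in all.
Check: all required cells visited; 5 ≤ 5 moves.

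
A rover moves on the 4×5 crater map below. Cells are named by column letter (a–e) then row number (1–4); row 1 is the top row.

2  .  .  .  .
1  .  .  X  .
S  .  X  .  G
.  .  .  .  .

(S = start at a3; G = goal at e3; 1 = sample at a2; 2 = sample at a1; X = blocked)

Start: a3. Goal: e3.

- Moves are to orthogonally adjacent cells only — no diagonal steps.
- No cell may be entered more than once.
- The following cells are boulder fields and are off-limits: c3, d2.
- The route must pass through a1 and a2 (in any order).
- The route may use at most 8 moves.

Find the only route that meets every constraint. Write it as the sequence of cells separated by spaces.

The 8-move cap with required stops at a1, a2 leaves no slack for detours.
Route from a3: 2× up (reaching a1), 4× right (reaching e1), 2× down (reaching e3) — 8 moves in all.
Check: all required cells visited; 8 ≤ 8 moves.

a3 a2 a1 b1 c1 d1 e1 e2 e3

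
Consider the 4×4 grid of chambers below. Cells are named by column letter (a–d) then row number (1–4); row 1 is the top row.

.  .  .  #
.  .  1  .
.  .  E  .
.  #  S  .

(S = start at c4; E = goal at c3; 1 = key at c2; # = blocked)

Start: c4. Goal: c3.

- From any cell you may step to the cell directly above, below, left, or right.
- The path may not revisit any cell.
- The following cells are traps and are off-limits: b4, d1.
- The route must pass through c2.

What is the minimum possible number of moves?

5

Any route passes through c2 somewhere between c4 and c3. Summing Manhattan distances along the two legs (c4 → c2 → c3) gives a lower bound of 2 + 1 = 3 moves.
The shortest route satisfying every rule uses 5 moves: c4 → d4 → d3 → d2 → c2 → c3.
The no-revisit rule (legs can't share cells) pushes the minimum above the 3-move bound; an exhaustive check rules out every length from 3 to 4, leaving 5 as the minimum.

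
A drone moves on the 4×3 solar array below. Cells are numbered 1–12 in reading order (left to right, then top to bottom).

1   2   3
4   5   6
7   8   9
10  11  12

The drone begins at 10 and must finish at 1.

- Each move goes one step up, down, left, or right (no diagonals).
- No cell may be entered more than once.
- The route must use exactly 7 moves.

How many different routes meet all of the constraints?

Need simple routes of exactly 7 moves from 10 to 1 (Manhattan distance 3, so 2 moves are spent on a detour and 2 undoing it).
Branch systematically from the start, pruning whenever the remaining move budget drops below the Manhattan distance to 1 or differs from it in parity. Grouping the completions by first move — via 7: 5; via 11: 11 — and summing: 5 + 11 = 16.
That gives 16 routes.

16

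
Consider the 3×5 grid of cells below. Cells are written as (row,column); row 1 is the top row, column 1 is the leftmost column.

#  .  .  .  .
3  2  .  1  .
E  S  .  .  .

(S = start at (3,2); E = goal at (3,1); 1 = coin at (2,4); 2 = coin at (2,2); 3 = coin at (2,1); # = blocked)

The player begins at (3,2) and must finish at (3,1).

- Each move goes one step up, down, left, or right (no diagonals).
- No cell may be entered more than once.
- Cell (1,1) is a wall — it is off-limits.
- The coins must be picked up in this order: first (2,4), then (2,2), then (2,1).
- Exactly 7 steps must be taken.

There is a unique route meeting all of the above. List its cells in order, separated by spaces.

(3,2) (3,3) (3,4) (2,4) (2,3) (2,2) (2,1) (3,1)

The waypoints must appear in the order (2,4), (2,2), (2,1), with no cell reused.
Route from (3,2): 2× right (reaching (3,4)), up to (2,4), 3× left (reaching (2,1)), down to (3,1) — 7 moves in all.
Check: order respected (1 at step 3, 2 at step 5, 3 at step 6); 7 moves as required.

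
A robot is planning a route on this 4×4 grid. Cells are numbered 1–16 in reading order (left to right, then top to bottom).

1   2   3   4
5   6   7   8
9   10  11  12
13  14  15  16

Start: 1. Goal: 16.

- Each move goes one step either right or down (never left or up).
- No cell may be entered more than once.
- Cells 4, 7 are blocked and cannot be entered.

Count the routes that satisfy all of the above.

A right/down-only route from 1 to 16 makes exactly 3 down-moves and 3 right-moves in some order.
With no other constraints that would be C(6,3) = 20 routes.
Subtract routes through each blocked cell (inclusion–exclusion for overlaps): − through 4: 1 − through 7: 9 → 10.
That gives 10 routes.

10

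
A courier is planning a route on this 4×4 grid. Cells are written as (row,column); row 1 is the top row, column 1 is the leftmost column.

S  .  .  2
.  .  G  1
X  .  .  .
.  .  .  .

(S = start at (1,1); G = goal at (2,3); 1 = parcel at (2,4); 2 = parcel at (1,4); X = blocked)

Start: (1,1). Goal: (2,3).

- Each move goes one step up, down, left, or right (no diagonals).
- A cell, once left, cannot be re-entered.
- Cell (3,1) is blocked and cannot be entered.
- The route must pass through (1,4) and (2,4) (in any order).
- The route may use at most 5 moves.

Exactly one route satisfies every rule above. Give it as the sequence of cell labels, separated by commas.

(1,1), (1,2), (1,3), (1,4), (2,4), (2,3)

The budget equals the shortest possible length, so every move has to be on a shortest route through the required cells.
Route from (1,1): 3× right (reaching (1,4)), down to (2,4), left to (2,3) — 5 moves in all.
Check: all required cells visited; 5 ≤ 5 moves.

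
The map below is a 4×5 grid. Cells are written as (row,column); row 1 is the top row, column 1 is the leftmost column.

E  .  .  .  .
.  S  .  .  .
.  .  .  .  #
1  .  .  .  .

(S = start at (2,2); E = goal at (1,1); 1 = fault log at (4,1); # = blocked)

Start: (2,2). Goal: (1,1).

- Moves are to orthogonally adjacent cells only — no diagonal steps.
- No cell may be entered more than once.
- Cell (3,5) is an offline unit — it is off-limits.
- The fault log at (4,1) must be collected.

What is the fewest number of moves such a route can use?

6

Any route passes through (4,1) somewhere between (2,2) and (1,1). Summing Manhattan distances along the two legs ((2,2) → (4,1) → (1,1)) gives a lower bound of 3 + 3 = 6 moves.
A route of 6 moves achieves this: (2,2) → (3,2) → (4,2) → (4,1) → (3,1) → (2,1) → (1,1).
Since 6 matches the lower bound, it is optimal.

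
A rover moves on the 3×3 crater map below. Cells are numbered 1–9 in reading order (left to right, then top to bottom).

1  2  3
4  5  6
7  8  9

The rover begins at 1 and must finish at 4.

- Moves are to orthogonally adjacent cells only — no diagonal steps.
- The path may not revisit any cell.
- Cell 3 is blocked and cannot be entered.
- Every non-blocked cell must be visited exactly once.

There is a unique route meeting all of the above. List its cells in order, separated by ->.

1 -> 2 -> 5 -> 6 -> 9 -> 8 -> 7 -> 4

Need to visit all 8 open cells exactly once, starting at 1 and ending at 4.
Cell 9 has only two open neighbours (6 and 8), so the path must pass straight through it: one of those is the cell it's entered from and the other is where it exits.
Route from 1: right 1 to 2, down 1 to 5, right 1 to 6, down 1 to 9, left 2 to 7, up 1 to 4 — 7 moves in all.
Check: all 8 open cells covered.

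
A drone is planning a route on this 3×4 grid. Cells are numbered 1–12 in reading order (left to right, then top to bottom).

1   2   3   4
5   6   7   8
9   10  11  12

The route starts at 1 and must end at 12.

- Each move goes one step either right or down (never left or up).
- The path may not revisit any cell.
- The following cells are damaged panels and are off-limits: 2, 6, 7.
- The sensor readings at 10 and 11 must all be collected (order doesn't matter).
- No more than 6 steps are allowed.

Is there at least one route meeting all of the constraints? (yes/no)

yes

One route that works: 1 → 5 → 9 → 10 → 11 → 12.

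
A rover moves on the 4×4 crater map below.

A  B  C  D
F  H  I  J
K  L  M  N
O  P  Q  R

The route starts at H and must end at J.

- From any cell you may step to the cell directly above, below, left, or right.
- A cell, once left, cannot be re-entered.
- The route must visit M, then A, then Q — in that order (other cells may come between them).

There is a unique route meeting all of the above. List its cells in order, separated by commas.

The waypoints must appear in the order M, A, Q, with no cell reused.
Route from H: down to L, right to M, 2× up (reaching C), 2× left (reaching A), 3× down (reaching O), 3× right (reaching R), 2× up (reaching J) — 14 moves in all.
Check: order respected (M at step 2, A at step 6, Q at step 11).

H, L, M, I, C, B, A, F, K, O, P, Q, R, N, J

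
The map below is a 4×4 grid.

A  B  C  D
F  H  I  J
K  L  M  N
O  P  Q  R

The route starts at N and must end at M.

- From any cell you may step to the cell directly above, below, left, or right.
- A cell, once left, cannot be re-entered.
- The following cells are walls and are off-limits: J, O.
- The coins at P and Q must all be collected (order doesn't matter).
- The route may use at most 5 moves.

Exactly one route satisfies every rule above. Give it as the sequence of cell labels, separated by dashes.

N - R - Q - P - L - M

Any route must reach P and Q and still end at M within 5 moves, so the order of the required stops is forced.
Route from N: down 1 to R, left 2 to P, up 1 to L, right 1 to M — 5 moves in all.
Check: all required cells visited; 5 ≤ 5 moves.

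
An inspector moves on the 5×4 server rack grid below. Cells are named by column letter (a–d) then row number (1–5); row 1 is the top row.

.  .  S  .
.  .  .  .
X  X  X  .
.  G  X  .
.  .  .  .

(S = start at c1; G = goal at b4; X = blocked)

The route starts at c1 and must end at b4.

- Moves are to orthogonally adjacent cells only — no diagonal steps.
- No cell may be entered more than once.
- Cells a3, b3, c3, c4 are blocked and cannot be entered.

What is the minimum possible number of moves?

The Manhattan distance from c1 to b4 is |1−4| + |3−2| = 4, so at least 4 moves are needed.
That bound ignores the blocked cells. Measuring each leg by the fewest moves that actually steer around them (c1→b4: 8) raises the lower bound to 8.
A route of 8 moves exists: c1 → c2 → d2 → d3 → d4 → d5 → c5 → b5 → b4.
Since 8 matches that lower bound, it is optimal.

8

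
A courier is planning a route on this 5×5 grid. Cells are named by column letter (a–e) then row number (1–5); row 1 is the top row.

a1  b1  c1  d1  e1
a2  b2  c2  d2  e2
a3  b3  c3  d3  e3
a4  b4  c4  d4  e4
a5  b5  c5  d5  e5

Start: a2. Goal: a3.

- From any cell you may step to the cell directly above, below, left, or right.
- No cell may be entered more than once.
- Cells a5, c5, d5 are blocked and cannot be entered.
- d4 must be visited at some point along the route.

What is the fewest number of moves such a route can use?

9

Any route passes through d4 somewhere between a2 and a3. Summing Manhattan distances along the two legs (a2 → d4 → a3) gives a lower bound of 5 + 4 = 9 moves.
A route of 9 moves achieves this: a2 → b2 → b3 → c3 → d3 → d4 → c4 → b4 → a4 → a3.
Since 9 matches the lower bound, it is optimal.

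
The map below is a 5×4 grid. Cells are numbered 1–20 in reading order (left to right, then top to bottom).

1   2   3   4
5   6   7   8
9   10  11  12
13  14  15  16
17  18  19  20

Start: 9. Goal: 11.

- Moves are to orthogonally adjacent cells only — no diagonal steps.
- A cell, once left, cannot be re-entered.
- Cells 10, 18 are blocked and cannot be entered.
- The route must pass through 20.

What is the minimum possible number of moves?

Any route passes through 20 somewhere between 9 and 11. Summing Manhattan distances along the two legs (9 → 20 → 11) gives a lower bound of 5 + 3 = 8 moves.
A route of 8 moves achieves this: 9 → 13 → 14 → 15 → 19 → 20 → 16 → 12 → 11.
Since 8 matches the lower bound, it is optimal.

8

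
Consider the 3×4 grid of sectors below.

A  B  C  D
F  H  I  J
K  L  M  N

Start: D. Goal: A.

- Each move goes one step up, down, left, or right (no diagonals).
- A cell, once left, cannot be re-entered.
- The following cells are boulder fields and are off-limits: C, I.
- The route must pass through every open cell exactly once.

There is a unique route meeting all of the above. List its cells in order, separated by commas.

D, J, N, M, L, K, F, H, B, A

Need to visit all 10 open cells exactly once, starting at D and ending at A.
Cell M has only two open neighbours (L and N), so the path must pass straight through it: one of those is the cell it's entered from and the other is where it exits.
Route from D: 2× down (reaching N), 3× left (reaching K), up to F, right to H, up to B, left to A — 9 moves in all.
Check: all 10 open cells covered.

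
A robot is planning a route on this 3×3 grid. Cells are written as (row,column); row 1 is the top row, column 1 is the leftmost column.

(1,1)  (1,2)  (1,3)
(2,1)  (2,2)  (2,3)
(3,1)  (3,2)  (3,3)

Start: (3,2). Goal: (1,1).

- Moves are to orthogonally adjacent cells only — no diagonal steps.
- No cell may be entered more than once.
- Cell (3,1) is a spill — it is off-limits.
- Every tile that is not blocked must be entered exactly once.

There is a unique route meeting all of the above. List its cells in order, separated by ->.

(3,2) -> (3,3) -> (2,3) -> (1,3) -> (1,2) -> (2,2) -> (2,1) -> (1,1)

Need to visit all 8 open cells exactly once, starting at (3,2) and ending at (1,1).
Cell (3,3) has only two open neighbours ((2,3) and (3,2)), so the path must pass straight through it: one of those is the cell it's entered from and the other is where it exits.
Route from (3,2): right 1 to (3,3), up 2 to (1,3), left 1 to (1,2), down 1 to (2,2), left 1 to (2,1), up 1 to (1,1) — 7 moves in all.
Check: all 8 open cells covered.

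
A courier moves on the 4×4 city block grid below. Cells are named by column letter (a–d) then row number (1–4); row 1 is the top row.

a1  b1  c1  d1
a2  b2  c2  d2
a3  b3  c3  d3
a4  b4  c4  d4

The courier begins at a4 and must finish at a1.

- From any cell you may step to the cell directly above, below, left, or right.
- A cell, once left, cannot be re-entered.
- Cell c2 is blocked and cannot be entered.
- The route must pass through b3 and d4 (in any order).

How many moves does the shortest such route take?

9

Any route passes through b3 and d4 in some order between a4 and a1. Summing Manhattan distances along each leg and taking the cheapest ordering (a4 → d4 → b3 → a1) gives a lower bound of 3 + 3 + 3 = 9 moves.
A route of 9 moves achieves this: a4 → b4 → c4 → d4 → d3 → c3 → b3 → b2 → b1 → a1.
Since 9 matches the lower bound, it is optimal.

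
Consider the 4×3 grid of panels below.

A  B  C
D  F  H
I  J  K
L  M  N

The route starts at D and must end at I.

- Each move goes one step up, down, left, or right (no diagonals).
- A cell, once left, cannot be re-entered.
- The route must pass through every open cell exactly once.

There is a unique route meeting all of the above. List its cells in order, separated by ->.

D -> A -> B -> C -> H -> F -> J -> K -> N -> M -> L -> I

Need to visit all 12 open cells exactly once, starting at D and ending at I.
Route from D: up 1 to A, right 2 to C, down 1 to H, left 1 to F, down 1 to J, right 1 to K, down 1 to N, left 2 to L, up 1 to I — 11 moves in all.
Check: all 12 open cells covered.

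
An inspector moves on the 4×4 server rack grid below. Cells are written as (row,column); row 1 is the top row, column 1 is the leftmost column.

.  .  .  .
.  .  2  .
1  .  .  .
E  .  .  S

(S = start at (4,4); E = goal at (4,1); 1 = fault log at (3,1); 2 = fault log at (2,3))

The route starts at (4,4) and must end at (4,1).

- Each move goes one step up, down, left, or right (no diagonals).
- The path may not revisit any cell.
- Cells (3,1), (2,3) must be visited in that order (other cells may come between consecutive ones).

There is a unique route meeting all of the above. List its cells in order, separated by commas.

The waypoints must appear in the order (3,1), (2,3), with no cell reused.
Route from (4,4): 3× up (reaching (1,4)), 3× left (reaching (1,1)), 2× down (reaching (3,1)), right to (3,2), up to (2,2), right to (2,3), 2× down (reaching (4,3)), 2× left (reaching (4,1)) — 15 moves in all.
Check: order respected (1 at step 8, 2 at step 11).

(4,4), (3,4), (2,4), (1,4), (1,3), (1,2), (1,1), (2,1), (3,1), (3,2), (2,2), (2,3), (3,3), (4,3), (4,2), (4,1)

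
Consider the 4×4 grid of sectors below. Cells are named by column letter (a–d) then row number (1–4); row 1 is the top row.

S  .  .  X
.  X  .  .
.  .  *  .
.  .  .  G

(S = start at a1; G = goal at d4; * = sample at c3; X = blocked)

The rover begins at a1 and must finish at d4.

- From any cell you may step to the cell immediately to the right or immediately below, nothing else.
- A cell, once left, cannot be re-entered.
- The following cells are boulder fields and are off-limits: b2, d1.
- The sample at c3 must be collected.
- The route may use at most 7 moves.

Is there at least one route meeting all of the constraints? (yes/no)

One route that works: a1 → a2 → a3 → b3 → c3 → c4 → d4.

yes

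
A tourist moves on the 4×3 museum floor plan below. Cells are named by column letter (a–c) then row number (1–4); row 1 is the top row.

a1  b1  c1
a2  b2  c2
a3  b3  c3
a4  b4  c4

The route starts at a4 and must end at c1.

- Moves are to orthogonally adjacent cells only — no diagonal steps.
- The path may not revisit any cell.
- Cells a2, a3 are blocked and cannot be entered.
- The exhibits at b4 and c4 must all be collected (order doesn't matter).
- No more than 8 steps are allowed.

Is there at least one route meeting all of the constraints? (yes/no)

yes

One route that works: a4 → b4 → c4 → c3 → c2 → c1.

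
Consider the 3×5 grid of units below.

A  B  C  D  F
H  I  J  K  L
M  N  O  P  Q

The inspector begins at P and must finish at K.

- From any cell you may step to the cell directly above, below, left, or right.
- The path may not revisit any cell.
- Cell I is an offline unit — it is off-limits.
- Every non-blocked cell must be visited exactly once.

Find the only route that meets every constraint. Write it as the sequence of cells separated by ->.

P -> Q -> L -> F -> D -> C -> B -> A -> H -> M -> N -> O -> J -> K

Need to visit all 14 open cells exactly once, starting at P and ending at K.
Route from P: right to Q, 2× up (reaching F), 4× left (reaching A), 2× down (reaching M), 2× right (reaching O), up to J, right to K — 13 moves in all.
Check: all 14 open cells covered.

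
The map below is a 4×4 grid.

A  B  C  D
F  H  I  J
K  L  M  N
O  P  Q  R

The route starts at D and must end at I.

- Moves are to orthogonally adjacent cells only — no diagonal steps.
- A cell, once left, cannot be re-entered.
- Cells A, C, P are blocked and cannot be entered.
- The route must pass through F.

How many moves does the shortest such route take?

Any route passes through F somewhere between D and I. Summing Manhattan distances along the two legs (D → F → I) gives a lower bound of 4 + 2 = 6 moves.
The shortest route satisfying every rule uses 8 moves: D → J → N → M → L → K → F → H → I.
The no-revisit rule (legs can't share cells) pushes the minimum above the 6-move bound; an exhaustive check rules out every length from 6 to 7, leaving 8 as the minimum.

8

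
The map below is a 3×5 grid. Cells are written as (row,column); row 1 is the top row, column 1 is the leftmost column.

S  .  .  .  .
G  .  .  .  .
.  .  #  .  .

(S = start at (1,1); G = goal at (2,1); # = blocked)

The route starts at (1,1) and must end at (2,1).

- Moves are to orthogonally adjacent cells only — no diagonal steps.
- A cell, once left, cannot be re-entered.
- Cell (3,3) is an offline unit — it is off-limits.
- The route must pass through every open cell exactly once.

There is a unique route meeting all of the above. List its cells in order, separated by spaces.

Need to visit all 14 open cells exactly once, starting at (1,1) and ending at (2,1).
Cell (1,5) has only two open neighbours ((2,5) and (1,4)), so the path must pass straight through it: one of those is the cell it's entered from and the other is where it exits.
Route from (1,1): 4× right (reaching (1,5)), 2× down (reaching (3,5)), left to (3,4), up to (2,4), 2× left (reaching (2,2)), down to (3,2), left to (3,1), up to (2,1) — 13 moves in all.
Check: all 14 open cells covered.

(1,1) (1,2) (1,3) (1,4) (1,5) (2,5) (3,5) (3,4) (2,4) (2,3) (2,2) (3,2) (3,1) (2,1)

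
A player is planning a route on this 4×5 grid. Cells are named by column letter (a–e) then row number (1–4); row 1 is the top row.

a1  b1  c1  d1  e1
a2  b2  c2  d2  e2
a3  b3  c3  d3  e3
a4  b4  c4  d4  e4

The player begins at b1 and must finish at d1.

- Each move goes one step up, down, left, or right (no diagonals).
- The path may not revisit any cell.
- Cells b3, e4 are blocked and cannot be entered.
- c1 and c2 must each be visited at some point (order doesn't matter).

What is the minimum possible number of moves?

4

Any route passes through c1 and c2 in some order between b1 and d1. Summing Manhattan distances along each leg and taking the cheapest ordering (b1 → c1 → c2 → d1) gives a lower bound of 1 + 1 + 2 = 4 moves.
A route of 4 moves achieves this: b1 → b2 → c2 → c1 → d1.
Since 4 matches the lower bound, it is optimal.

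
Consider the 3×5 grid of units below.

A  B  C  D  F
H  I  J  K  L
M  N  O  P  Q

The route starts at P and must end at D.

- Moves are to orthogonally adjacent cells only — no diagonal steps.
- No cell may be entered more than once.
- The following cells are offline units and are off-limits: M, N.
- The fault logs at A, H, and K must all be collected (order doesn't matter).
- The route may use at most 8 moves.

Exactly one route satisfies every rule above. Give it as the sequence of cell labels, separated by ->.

The budget equals the shortest possible length, so every move has to be on a shortest route through the required cells.
Route from P: up to K, 3× left (reaching H), up to A, 3× right (reaching D) — 8 moves in all.
Check: all required cells visited; 8 ≤ 8 moves.

P -> K -> J -> I -> H -> A -> B -> C -> D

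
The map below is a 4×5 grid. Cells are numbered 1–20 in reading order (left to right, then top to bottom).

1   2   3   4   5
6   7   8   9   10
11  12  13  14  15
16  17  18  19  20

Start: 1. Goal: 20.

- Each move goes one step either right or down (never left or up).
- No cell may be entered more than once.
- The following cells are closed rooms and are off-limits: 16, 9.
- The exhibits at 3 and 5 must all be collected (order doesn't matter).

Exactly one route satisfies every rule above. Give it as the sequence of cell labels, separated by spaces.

1 2 3 4 5 10 15 20

Moves only go right or down, so the column and row indices never decrease.
Route from 1: right 4 to 5, down 3 to 20 — 7 moves in all.
Check: all required cells visited.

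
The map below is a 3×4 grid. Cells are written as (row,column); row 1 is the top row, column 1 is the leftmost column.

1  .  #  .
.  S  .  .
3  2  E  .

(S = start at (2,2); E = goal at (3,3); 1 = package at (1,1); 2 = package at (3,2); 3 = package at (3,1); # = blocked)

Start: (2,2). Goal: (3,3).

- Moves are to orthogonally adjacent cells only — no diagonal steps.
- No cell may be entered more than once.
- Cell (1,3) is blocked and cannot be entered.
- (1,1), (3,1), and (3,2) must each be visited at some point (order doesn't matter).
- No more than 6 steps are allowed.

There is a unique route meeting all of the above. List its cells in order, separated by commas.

(2,2), (1,2), (1,1), (2,1), (3,1), (3,2), (3,3)

The budget equals the shortest possible length, so every move has to be on a shortest route through the required cells.
Route from (2,2): up to (1,2), left to (1,1), 2× down (reaching (3,1)), 2× right (reaching (3,3)) — 6 moves in all.
Check: all required cells visited; 6 ≤ 6 moves.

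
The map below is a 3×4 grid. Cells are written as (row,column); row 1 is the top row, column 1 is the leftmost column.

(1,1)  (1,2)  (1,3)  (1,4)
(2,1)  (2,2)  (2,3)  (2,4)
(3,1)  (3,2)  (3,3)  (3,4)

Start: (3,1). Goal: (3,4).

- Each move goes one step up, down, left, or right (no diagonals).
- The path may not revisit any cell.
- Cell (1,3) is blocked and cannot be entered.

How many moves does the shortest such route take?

The Manhattan distance from (3,1) to (3,4) is |3−3| + |1−4| = 3, so at least 3 moves are needed.
A route of 3 moves achieves this: (3,1) → (3,2) → (3,3) → (3,4).
Since 3 matches the lower bound, it is optimal.

3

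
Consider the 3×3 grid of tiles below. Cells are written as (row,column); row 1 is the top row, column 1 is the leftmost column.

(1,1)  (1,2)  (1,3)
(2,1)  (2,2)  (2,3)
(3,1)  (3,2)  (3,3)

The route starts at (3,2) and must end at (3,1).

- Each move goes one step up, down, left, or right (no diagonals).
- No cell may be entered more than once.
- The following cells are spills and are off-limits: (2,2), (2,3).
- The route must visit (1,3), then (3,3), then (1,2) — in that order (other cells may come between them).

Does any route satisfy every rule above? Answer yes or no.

no

(1,3) must be visited but has only one open neighbour ((1,2)), and it is neither the start nor the goal — the route would have to enter and leave through (1,2), re-entering it.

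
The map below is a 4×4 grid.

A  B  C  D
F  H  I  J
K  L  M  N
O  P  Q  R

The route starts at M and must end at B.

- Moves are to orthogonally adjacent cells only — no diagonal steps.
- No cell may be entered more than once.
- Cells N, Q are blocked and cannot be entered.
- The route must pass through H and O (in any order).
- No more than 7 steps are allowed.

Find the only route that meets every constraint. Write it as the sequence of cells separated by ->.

The 7-move cap with required stops at H, O leaves no slack for detours.
Route from M: left 1 to L, down 1 to P, left 1 to O, up 2 to F, right 1 to H, up 1 to B — 7 moves in all.
Check: all required cells visited; 7 ≤ 7 moves.

M -> L -> P -> O -> K -> F -> H -> B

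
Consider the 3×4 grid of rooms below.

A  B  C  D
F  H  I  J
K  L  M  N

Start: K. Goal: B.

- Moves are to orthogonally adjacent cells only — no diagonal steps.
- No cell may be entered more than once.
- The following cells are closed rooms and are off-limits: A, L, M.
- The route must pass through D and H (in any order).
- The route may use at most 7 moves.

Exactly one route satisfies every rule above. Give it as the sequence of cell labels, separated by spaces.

Any route must reach D and H and still end at B within 7 moves, so the order of the required stops is forced.
Route from K: up 1 to F, right 3 to J, up 1 to D, left 2 to B — 7 moves in all.
Check: all required cells visited; 7 ≤ 7 moves.

K F H I J D C B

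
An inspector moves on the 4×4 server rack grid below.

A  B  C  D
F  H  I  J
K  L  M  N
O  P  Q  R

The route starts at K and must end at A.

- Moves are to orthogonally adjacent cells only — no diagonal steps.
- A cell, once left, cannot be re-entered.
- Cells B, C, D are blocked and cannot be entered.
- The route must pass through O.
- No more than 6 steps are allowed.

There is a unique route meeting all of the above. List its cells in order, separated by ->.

K -> O -> P -> L -> H -> F -> A

The budget equals the shortest possible length, so every move has to be on a shortest route through the required cells.
Route from K: down to O, right to P, 2× up (reaching H), left to F, up to A — 6 moves in all.
Check: all required cells visited; 6 ≤ 6 moves.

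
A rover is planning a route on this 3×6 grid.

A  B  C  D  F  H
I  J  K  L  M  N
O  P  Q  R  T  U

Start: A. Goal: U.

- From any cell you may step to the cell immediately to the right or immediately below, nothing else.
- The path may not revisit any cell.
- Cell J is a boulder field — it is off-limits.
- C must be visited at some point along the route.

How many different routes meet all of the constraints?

A right/down-only route from A to U makes exactly 2 down-moves and 5 right-moves in some order.
With no other constraints that would be C(7,2) = 21 routes.
Split at C and multiply the segment counts (each segment already excludes blocked cells): A→C: 1; C→U: 10; product = 10.
That gives 10 routes.

10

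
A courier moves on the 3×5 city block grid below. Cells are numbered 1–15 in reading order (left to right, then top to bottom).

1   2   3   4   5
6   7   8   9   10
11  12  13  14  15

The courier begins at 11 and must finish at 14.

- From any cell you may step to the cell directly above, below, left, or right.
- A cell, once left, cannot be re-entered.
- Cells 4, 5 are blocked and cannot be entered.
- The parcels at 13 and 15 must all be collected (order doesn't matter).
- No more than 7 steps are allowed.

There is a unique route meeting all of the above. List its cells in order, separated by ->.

The 7-move cap with required stops at 13, 15 leaves no slack for detours.
Route from 11: 2× right (reaching 13), up to 8, 2× right (reaching 10), down to 15, left to 14 — 7 moves in all.
Check: all required cells visited; 7 ≤ 7 moves.

11 -> 12 -> 13 -> 8 -> 9 -> 10 -> 15 -> 14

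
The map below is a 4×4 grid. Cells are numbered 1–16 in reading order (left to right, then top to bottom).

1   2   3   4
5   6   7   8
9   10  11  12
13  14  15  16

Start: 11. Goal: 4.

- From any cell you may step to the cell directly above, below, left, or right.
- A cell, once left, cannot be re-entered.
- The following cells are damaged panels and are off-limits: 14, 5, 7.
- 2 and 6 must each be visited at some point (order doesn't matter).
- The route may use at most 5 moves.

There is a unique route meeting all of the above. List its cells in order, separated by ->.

11 -> 10 -> 6 -> 2 -> 3 -> 4

The budget equals the shortest possible length, so every move has to be on a shortest route through the required cells.
Route from 11: left 1 to 10, up 2 to 2, right 2 to 4 — 5 moves in all.
Check: all required cells visited; 5 ≤ 5 moves.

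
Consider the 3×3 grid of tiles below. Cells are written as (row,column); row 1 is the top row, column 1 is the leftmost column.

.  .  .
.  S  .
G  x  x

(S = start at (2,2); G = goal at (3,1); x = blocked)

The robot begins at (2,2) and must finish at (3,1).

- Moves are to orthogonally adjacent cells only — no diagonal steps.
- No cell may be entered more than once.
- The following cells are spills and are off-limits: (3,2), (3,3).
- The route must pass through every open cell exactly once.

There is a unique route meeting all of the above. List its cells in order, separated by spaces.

(2,2) (2,3) (1,3) (1,2) (1,1) (2,1) (3,1)

Need to visit all 7 open cells exactly once, starting at (2,2) and ending at (3,1).
Cell (1,3) has only two open neighbours ((2,3) and (1,2)), so the path must pass straight through it: one of those is the cell it's entered from and the other is where it exits.
Route from (2,2): right 1 to (2,3), up 1 to (1,3), left 2 to (1,1), down 2 to (3,1) — 6 moves in all.
Check: all 7 open cells covered.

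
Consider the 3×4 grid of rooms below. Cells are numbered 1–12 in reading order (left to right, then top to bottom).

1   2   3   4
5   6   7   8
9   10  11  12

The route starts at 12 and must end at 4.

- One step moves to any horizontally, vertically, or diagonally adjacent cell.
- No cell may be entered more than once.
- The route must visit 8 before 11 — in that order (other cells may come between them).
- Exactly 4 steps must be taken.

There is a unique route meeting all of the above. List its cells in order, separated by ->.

12 -> 8 -> 11 -> 7 -> 4

The waypoints must appear in the order 8, 11, with no cell reused.
Route from 12: up to 8, down-left to 11, up to 7, up-right to 4 — 4 moves in all.
Check: order respected (8 at step 1, 11 at step 2); 4 moves as required.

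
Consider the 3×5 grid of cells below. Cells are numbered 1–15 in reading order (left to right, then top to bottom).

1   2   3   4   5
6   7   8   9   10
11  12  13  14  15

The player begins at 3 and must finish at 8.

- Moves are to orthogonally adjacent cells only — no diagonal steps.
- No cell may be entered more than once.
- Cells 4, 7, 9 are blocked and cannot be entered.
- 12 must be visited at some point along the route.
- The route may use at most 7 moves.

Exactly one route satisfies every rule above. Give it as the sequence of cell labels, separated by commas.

3, 2, 1, 6, 11, 12, 13, 8

The 7-move cap with required stops at 12 leaves no slack for detours.
Route from 3: 2× left (reaching 1), 2× down (reaching 11), 2× right (reaching 13), up to 8 — 7 moves in all.
Check: all required cells visited; 7 ≤ 7 moves.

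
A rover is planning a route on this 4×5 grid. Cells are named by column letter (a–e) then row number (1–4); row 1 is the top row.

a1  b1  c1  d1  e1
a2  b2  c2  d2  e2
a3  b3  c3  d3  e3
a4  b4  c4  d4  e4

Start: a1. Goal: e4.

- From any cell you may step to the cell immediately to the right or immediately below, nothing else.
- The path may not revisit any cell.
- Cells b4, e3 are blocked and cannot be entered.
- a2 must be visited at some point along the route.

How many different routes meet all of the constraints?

A right/down-only route from a1 to e4 makes exactly 3 down-moves and 4 right-moves in some order.
With no other constraints that would be C(7,3) = 35 routes.
Split at a2 and multiply the segment counts (each segment already excludes blocked cells): a1→a2: 1; a2→e4: 7; product = 7.
That gives 7 routes.

7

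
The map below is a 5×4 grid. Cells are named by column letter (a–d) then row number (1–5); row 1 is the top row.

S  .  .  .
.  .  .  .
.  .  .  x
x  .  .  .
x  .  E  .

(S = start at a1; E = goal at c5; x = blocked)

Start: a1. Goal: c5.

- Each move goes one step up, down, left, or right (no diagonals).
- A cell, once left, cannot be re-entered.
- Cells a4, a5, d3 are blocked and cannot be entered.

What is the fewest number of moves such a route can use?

The Manhattan distance from a1 to c5 is |1−5| + |1−3| = 6, so at least 6 moves are needed.
A route of 6 moves achieves this: a1 → a2 → a3 → b3 → b4 → b5 → c5.
Since 6 matches the lower bound, it is optimal.

6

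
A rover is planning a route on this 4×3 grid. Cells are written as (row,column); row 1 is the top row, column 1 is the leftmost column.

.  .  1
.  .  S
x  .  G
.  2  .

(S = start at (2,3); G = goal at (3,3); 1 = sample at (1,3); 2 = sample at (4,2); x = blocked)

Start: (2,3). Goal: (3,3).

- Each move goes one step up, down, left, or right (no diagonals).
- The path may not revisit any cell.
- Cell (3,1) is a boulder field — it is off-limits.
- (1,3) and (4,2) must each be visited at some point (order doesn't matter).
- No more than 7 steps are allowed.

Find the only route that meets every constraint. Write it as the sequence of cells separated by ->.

(2,3) -> (1,3) -> (1,2) -> (2,2) -> (3,2) -> (4,2) -> (4,3) -> (3,3)

The budget equals the shortest possible length, so every move has to be on a shortest route through the required cells.
Route from (2,3): up to (1,3), left to (1,2), 3× down (reaching (4,2)), right to (4,3), up to (3,3) — 7 moves in all.
Check: all required cells visited; 7 ≤ 7 moves.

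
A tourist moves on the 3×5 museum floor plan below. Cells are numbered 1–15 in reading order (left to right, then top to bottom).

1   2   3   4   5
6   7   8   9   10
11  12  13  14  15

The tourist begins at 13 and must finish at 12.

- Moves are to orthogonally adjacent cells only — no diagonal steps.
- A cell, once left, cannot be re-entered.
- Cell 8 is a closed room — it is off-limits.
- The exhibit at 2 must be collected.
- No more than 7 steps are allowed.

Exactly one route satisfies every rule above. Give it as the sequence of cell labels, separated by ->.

13 -> 14 -> 9 -> 4 -> 3 -> 2 -> 7 -> 12

The budget equals the shortest possible length, so every move has to be on a shortest route through the required cells.
Route from 13: right 1 to 14, up 2 to 4, left 2 to 2, down 2 to 12 — 7 moves in all.
Check: all required cells visited; 7 ≤ 7 moves.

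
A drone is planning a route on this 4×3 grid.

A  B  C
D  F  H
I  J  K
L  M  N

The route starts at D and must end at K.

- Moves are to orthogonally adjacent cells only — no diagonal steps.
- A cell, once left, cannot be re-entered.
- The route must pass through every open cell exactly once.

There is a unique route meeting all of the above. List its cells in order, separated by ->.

D -> A -> B -> C -> H -> F -> J -> I -> L -> M -> N -> K

Need to visit all 12 open cells exactly once, starting at D and ending at K.
Cell L has only two open neighbours (I and M), so the path must pass straight through it: one of those is the cell it's entered from and the other is where it exits.
Route from D: up to A, 2× right (reaching C), down to H, left to F, down to J, left to I, down to L, 2× right (reaching N), up to K — 11 moves in all.
Check: all 12 open cells covered.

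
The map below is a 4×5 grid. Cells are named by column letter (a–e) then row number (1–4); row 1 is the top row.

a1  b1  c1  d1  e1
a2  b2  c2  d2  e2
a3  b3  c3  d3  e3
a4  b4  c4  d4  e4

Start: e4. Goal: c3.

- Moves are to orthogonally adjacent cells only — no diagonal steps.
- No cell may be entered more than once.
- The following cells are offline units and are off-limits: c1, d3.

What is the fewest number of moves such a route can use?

3

The Manhattan distance from e4 to c3 is |4−3| + |5−3| = 3, so at least 3 moves are needed.
A route of 3 moves achieves this: e4 → d4 → c4 → c3.
Since 3 matches the lower bound, it is optimal.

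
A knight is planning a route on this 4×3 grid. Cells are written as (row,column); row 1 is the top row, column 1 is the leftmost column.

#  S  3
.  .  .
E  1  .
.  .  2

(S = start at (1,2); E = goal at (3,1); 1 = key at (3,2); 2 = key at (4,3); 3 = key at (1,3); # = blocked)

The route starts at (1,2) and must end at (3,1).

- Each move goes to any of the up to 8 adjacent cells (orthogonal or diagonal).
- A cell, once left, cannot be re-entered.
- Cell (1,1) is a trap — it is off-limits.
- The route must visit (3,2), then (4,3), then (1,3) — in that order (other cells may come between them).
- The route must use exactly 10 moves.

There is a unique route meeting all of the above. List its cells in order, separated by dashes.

The waypoints must appear in the order (3,2), (4,3), (1,3), with no cell reused.
Route from (1,2): down-left 1 to (2,1), down-right 1 to (3,2), down-left 1 to (4,1), right 2 to (4,3), up 3 to (1,3), down-left 2 to (3,1) — 10 moves in all.
Check: order respected (1 at step 2, 2 at step 5, 3 at step 8); 10 moves as required.

(1,2) - (2,1) - (3,2) - (4,1) - (4,2) - (4,3) - (3,3) - (2,3) - (1,3) - (2,2) - (3,1)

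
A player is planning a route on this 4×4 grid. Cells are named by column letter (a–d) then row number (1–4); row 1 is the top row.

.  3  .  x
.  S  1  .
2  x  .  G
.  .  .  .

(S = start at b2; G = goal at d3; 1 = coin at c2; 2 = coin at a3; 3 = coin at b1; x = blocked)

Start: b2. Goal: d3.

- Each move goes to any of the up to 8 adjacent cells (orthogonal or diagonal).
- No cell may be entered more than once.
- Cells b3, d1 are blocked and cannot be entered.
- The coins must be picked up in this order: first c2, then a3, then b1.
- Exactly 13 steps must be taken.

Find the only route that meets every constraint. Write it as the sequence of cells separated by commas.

The waypoints must appear in the order c2, a3, b1, with no cell reused.
Route from b2: right to c2, down to c3, down-right to d4, 3× left (reaching a4), 3× up (reaching a1), 2× right (reaching c1), down-right to d2, down to d3 — 13 moves in all.
Check: order respected (1 at step 1, 2 at step 7, 3 at step 10); 13 moves as required.

b2, c2, c3, d4, c4, b4, a4, a3, a2, a1, b1, c1, d2, d3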